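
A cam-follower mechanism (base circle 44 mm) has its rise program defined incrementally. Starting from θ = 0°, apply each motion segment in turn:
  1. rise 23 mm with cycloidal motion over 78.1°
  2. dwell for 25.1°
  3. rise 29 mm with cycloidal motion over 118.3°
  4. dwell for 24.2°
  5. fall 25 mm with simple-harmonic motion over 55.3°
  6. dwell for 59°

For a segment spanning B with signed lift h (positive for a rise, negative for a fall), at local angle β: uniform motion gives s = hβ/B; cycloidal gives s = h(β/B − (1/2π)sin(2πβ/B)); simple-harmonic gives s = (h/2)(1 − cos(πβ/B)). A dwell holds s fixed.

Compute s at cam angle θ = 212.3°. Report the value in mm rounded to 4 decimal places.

seg 1 [0°–78.1°] cycloidal, h=23: full span → s += 23 → s = 23.0000
seg 2 [78.1°–103.2°] dwell: s stays 23.0000
seg 3 [103.2°–221.5°] cycloidal, h=29: θ=212.3° here. β=109.1, B=118.3. 29·(0.9222 − sin(2π·0.9222)/(2π)) = 28.9113 → s = 51.9113

51.9113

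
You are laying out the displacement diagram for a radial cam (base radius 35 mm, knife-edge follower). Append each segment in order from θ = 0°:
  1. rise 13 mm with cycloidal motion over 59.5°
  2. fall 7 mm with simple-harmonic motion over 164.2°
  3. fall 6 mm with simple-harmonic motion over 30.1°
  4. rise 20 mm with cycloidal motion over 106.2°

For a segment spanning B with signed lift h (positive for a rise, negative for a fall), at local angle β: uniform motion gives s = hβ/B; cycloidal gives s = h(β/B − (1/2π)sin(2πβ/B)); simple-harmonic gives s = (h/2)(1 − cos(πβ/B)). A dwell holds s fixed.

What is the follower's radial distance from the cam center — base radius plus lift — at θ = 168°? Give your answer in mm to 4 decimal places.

seg 1 [0°–59.5°] cycloidal, h=13: full span → s += 13 → s = 13.0000
seg 2 [59.5°–223.7°] simple-harmonic, h=-7: θ=168° here. β=108.5, B=164.2. -7/2·(1 − cos(π·0.6608)) = -5.1936 → s = 7.8064
radial distance = base radius + s = 35 + 7.8064 = 42.8064

42.8064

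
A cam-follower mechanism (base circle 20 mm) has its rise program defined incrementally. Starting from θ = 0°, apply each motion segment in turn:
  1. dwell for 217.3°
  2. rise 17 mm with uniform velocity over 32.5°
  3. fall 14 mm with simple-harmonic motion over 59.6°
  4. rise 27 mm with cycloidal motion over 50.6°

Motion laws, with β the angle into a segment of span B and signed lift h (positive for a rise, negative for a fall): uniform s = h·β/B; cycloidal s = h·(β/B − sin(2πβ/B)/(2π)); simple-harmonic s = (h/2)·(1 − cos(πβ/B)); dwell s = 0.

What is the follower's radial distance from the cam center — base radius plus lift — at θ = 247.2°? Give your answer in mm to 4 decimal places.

seg 1 [0°–217.3°] dwell: s stays 0.0000
seg 2 [217.3°–249.8°] uniform, h=17: θ=247.2° here. β=29.9, B=32.5. 17·29.9/32.5 = 15.6400 → s = 15.6400
radial distance = base radius + s = 20 + 15.6400 = 35.6400

35.6400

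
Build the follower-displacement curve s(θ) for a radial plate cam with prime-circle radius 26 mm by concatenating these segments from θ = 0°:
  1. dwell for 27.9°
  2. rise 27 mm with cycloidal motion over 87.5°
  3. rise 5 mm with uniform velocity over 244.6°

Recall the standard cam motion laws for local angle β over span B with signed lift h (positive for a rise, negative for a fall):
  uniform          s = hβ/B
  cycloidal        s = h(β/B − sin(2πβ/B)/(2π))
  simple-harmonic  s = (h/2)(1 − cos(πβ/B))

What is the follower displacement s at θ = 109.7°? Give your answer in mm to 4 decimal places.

seg 1 [0°–27.9°] dwell: s stays 0.0000
seg 2 [27.9°–115.4°] cycloidal, h=27: θ=109.7° here. β=81.8, B=87.5. 27·(0.9349 − sin(2π·0.9349)/(2π)) = 26.9513 → s = 26.9513

26.9513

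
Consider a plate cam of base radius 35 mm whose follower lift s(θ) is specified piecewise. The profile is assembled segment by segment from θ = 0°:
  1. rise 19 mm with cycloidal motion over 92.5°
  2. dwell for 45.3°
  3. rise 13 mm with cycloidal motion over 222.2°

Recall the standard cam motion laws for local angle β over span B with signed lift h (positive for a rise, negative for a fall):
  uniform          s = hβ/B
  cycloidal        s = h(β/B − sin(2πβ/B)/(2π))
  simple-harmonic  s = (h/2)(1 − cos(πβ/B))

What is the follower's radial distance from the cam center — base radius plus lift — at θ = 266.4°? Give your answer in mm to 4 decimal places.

seg 1 [0°–92.5°] cycloidal, h=19: full span → s += 19 → s = 19.0000
seg 2 [92.5°–137.8°] dwell: s stays 19.0000
seg 3 [137.8°–360°] cycloidal, h=13: θ=266.4° here. β=128.6, B=222.2. 13·(0.5788 − sin(2π·0.5788)/(2π)) = 8.5064 → s = 27.5064
radial distance = base radius + s = 35 + 27.5064 = 62.5064

62.5064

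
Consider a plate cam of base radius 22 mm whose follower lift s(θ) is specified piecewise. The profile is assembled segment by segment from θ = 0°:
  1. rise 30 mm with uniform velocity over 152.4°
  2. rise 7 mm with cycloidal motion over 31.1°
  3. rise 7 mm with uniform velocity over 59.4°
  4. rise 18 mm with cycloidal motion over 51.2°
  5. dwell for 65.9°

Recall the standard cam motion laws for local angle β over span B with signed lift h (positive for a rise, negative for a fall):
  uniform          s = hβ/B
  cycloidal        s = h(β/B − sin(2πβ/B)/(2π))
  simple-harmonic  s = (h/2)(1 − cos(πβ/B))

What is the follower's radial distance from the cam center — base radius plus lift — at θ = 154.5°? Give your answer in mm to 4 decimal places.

seg 1 [0°–152.4°] uniform, h=30: full span → s += 30 → s = 30.0000
seg 2 [152.4°–183.5°] cycloidal, h=7: θ=154.5° here. β=2.1, B=31.1. 7·(0.0675 − sin(2π·0.0675)/(2π)) = 0.0141 → s = 30.0141
radial distance = base radius + s = 22 + 30.0141 = 52.0141

52.0141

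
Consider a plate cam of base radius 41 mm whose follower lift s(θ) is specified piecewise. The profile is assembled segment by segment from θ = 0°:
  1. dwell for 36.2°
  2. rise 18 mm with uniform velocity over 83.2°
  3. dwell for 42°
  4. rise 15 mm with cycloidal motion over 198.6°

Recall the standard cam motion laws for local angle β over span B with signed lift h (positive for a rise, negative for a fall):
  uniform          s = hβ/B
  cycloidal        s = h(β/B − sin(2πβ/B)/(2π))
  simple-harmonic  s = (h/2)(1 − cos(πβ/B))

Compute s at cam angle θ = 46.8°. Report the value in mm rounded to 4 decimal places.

seg 1 [0°–36.2°] dwell: s stays 0.0000
seg 2 [36.2°–119.4°] uniform, h=18: θ=46.8° here. β=10.6, B=83.2. 18·10.6/83.2 = 2.2933 → s = 2.2933

2.2933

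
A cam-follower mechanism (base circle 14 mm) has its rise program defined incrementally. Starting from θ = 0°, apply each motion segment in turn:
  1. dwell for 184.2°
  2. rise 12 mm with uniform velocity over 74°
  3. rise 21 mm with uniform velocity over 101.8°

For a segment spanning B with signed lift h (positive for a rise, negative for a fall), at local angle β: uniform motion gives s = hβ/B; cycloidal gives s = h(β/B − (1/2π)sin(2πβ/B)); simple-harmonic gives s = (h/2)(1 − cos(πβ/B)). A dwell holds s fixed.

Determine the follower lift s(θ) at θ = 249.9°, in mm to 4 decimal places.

seg 1 [0°–184.2°] dwell: s stays 0.0000
seg 2 [184.2°–258.2°] uniform, h=12: θ=249.9° here. β=65.7, B=74. 12·65.7/74 = 10.6541 → s = 10.6541

10.6541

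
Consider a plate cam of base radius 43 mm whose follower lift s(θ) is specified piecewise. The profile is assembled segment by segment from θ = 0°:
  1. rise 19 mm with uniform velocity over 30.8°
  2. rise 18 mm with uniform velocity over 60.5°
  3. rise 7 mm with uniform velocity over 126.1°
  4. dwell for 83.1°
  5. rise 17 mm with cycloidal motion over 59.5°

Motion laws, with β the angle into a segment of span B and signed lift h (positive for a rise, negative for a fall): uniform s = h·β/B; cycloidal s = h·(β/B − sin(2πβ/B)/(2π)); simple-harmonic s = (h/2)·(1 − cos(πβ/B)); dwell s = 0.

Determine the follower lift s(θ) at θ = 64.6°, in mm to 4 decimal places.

seg 1 [0°–30.8°] uniform, h=19: full span → s += 19 → s = 19.0000
seg 2 [30.8°–91.3°] uniform, h=18: θ=64.6° here. β=33.8, B=60.5. 18·33.8/60.5 = 10.0562 → s = 29.0562

29.0562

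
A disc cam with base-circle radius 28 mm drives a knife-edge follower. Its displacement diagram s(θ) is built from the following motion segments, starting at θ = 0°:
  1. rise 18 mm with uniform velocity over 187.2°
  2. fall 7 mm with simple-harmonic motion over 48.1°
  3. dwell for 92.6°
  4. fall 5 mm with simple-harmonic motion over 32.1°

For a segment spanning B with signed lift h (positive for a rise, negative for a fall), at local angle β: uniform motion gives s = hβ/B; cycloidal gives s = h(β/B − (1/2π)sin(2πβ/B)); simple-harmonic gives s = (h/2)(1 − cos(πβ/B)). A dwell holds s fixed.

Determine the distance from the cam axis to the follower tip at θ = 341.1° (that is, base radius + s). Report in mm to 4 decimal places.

seg 1 [0°–187.2°] uniform, h=18: full span → s += 18 → s = 18.0000
seg 2 [187.2°–235.3°] simple-harmonic, h=-7: full span → s += -7 → s = 11.0000
seg 3 [235.3°–327.9°] dwell: s stays 11.0000
seg 4 [327.9°–360°] simple-harmonic, h=-5: θ=341.1° here. β=13.2, B=32.1. -5/2·(1 − cos(π·0.4112)) = -1.8117 → s = 9.1883
radial distance = base radius + s = 28 + 9.1883 = 37.1883

37.1883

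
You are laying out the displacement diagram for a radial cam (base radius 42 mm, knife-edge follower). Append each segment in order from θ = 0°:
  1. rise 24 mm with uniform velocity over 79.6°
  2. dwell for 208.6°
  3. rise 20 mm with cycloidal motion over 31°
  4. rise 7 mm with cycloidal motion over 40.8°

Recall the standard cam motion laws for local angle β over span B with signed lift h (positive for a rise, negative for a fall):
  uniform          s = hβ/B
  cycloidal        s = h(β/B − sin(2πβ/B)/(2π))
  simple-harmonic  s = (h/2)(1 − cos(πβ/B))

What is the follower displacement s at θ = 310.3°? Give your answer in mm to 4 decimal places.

seg 1 [0°–79.6°] uniform, h=24: full span → s += 24 → s = 24.0000
seg 2 [79.6°–288.2°] dwell: s stays 24.0000
seg 3 [288.2°–319.2°] cycloidal, h=20: θ=310.3° here. β=22.1, B=31. 20·(0.7129 − sin(2π·0.7129)/(2π)) = 17.3551 → s = 41.3551

41.3551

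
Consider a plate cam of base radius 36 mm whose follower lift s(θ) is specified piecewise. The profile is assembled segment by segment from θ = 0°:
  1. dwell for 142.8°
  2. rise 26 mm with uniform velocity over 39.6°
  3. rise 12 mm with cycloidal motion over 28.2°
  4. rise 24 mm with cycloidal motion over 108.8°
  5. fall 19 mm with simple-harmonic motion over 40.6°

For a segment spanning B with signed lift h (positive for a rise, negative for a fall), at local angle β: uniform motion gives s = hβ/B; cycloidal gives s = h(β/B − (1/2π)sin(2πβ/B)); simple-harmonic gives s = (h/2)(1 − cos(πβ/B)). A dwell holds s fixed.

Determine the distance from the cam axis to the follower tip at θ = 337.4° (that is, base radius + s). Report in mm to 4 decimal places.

seg 1 [0°–142.8°] dwell: s stays 0.0000
seg 2 [142.8°–182.4°] uniform, h=26: full span → s += 26 → s = 26.0000
seg 3 [182.4°–210.6°] cycloidal, h=12: full span → s += 12 → s = 38.0000
seg 4 [210.6°–319.4°] cycloidal, h=24: full span → s += 24 → s = 62.0000
seg 5 [319.4°–360°] simple-harmonic, h=-19: θ=337.4° here. β=18, B=40.6. -19/2·(1 − cos(π·0.4433)) = -7.8182 → s = 54.1818
radial distance = base radius + s = 36 + 54.1818 = 90.1818

90.1818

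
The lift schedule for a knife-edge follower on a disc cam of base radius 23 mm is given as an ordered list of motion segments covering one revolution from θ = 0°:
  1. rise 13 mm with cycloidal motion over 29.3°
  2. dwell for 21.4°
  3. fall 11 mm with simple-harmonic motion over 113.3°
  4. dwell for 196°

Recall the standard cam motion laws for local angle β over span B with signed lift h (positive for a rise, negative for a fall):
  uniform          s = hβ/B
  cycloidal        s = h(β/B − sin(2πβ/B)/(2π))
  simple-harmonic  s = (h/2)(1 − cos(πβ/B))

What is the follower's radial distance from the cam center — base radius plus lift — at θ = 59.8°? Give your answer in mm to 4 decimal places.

seg 1 [0°–29.3°] cycloidal, h=13: full span → s += 13 → s = 13.0000
seg 2 [29.3°–50.7°] dwell: s stays 13.0000
seg 3 [50.7°–164°] simple-harmonic, h=-11: θ=59.8° here. β=9.1, B=113.3. -11/2·(1 − cos(π·0.0803)) = -0.1742 → s = 12.8258
radial distance = base radius + s = 23 + 12.8258 = 35.8258

35.8258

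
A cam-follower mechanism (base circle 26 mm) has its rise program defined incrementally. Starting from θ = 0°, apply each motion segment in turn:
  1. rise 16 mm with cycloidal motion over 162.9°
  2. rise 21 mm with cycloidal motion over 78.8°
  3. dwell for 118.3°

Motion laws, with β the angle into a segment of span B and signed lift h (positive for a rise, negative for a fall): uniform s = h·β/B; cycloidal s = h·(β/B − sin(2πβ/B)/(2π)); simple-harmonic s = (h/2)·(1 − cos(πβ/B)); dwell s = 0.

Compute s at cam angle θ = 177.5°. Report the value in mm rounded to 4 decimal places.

seg 1 [0°–162.9°] cycloidal, h=16: full span → s += 16 → s = 16.0000
seg 2 [162.9°–241.7°] cycloidal, h=21: θ=177.5° here. β=14.6, B=78.8. 21·(0.1853 − sin(2π·0.1853)/(2π)) = 0.8212 → s = 16.8212

16.8212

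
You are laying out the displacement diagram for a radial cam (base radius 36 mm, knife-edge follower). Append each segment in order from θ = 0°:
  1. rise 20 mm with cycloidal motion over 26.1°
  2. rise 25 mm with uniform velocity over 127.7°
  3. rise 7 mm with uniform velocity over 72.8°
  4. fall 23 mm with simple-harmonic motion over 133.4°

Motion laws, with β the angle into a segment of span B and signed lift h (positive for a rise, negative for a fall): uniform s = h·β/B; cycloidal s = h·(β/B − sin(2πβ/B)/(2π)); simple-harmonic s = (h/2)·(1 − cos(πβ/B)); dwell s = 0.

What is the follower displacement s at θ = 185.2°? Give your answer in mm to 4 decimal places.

seg 1 [0°–26.1°] cycloidal, h=20: full span → s += 20 → s = 20.0000
seg 2 [26.1°–153.8°] uniform, h=25: full span → s += 25 → s = 45.0000
seg 3 [153.8°–226.6°] uniform, h=7: θ=185.2° here. β=31.4, B=72.8. 7·31.4/72.8 = 3.0192 → s = 48.0192

48.0192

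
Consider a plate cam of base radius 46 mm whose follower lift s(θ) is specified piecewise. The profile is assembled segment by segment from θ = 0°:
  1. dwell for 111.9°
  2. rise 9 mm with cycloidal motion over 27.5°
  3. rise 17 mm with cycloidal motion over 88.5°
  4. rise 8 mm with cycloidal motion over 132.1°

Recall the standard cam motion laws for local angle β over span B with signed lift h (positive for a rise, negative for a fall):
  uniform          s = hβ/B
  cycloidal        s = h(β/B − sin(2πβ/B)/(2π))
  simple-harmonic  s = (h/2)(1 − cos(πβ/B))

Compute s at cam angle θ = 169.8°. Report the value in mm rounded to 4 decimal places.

seg 1 [0°–111.9°] dwell: s stays 0.0000
seg 2 [111.9°–139.4°] cycloidal, h=9: full span → s += 9 → s = 9.0000
seg 3 [139.4°–227.9°] cycloidal, h=17: θ=169.8° here. β=30.4, B=88.5. 17·(0.3435 − sin(2π·0.3435)/(2π)) = 3.5876 → s = 12.5876

12.5876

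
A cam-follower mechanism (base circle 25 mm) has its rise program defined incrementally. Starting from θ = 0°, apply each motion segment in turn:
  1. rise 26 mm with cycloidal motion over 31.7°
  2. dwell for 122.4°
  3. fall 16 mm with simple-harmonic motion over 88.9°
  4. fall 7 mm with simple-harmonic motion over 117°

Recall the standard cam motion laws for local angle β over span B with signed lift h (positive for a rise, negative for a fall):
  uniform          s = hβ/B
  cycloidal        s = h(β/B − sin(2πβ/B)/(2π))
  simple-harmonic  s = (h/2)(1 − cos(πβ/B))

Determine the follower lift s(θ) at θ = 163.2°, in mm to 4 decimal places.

seg 1 [0°–31.7°] cycloidal, h=26: full span → s += 26 → s = 26.0000
seg 2 [31.7°–154.1°] dwell: s stays 26.0000
seg 3 [154.1°–243°] simple-harmonic, h=-16: θ=163.2° here. β=9.1, B=88.9. -16/2·(1 − cos(π·0.1024)) = -0.4101 → s = 25.5899

25.5899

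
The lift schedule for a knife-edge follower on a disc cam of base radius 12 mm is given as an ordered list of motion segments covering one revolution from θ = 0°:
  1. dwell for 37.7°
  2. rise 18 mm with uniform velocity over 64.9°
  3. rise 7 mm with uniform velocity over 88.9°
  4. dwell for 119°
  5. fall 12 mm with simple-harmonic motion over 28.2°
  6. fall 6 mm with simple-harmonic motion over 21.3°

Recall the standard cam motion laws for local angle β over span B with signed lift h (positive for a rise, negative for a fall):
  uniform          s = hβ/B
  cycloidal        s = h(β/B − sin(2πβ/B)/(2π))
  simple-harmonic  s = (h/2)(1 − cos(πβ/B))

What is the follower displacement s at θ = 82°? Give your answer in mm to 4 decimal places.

seg 1 [0°–37.7°] dwell: s stays 0.0000
seg 2 [37.7°–102.6°] uniform, h=18: θ=82° here. β=44.3, B=64.9. 18·44.3/64.9 = 12.2866 → s = 12.2866

12.2866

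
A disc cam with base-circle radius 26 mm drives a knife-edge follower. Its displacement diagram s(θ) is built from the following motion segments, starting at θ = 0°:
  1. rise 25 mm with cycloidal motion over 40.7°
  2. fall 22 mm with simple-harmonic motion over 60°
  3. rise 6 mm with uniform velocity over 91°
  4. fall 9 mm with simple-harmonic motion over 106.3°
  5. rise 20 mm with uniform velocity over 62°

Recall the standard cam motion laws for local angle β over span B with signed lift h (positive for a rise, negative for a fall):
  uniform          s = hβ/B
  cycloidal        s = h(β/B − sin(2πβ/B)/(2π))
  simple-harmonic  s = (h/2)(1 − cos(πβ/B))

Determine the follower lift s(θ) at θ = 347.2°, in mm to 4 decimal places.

seg 1 [0°–40.7°] cycloidal, h=25: full span → s += 25 → s = 25.0000
seg 2 [40.7°–100.7°] simple-harmonic, h=-22: full span → s += -22 → s = 3.0000
seg 3 [100.7°–191.7°] uniform, h=6: full span → s += 6 → s = 9.0000
seg 4 [191.7°–298°] simple-harmonic, h=-9: full span → s += -9 → s = 0.0000
seg 5 [298°–360°] uniform, h=20: θ=347.2° here. β=49.2, B=62. 20·49.2/62 = 15.8710 → s = 15.8710

15.8710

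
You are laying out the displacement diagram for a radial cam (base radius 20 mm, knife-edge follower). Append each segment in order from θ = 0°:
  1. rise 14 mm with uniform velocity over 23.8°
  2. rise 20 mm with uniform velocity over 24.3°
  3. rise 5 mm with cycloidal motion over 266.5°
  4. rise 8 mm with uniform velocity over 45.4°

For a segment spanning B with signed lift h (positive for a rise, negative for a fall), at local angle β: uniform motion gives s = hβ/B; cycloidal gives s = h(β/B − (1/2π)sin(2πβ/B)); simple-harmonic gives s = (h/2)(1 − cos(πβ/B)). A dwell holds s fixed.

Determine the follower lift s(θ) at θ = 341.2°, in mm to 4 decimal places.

seg 1 [0°–23.8°] uniform, h=14: full span → s += 14 → s = 14.0000
seg 2 [23.8°–48.1°] uniform, h=20: full span → s += 20 → s = 34.0000
seg 3 [48.1°–314.6°] cycloidal, h=5: full span → s += 5 → s = 39.0000
seg 4 [314.6°–360°] uniform, h=8: θ=341.2° here. β=26.6, B=45.4. 8·26.6/45.4 = 4.6872 → s = 43.6872

43.6872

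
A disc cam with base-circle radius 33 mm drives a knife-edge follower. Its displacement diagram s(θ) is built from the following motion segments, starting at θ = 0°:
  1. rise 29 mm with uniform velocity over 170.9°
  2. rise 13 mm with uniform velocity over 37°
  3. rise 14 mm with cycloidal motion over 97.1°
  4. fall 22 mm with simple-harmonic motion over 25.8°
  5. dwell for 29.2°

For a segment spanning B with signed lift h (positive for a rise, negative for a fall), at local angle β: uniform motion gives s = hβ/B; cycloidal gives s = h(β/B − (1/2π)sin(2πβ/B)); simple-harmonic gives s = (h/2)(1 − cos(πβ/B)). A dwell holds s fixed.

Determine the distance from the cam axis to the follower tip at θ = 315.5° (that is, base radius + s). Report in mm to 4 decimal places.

seg 1 [0°–170.9°] uniform, h=29: full span → s += 29 → s = 29.0000
seg 2 [170.9°–207.9°] uniform, h=13: full span → s += 13 → s = 42.0000
seg 3 [207.9°–305°] cycloidal, h=14: full span → s += 14 → s = 56.0000
seg 4 [305°–330.8°] simple-harmonic, h=-22: θ=315.5° here. β=10.5, B=25.8. -22/2·(1 − cos(π·0.4070)) = -7.8309 → s = 48.1691
radial distance = base radius + s = 33 + 48.1691 = 81.1691

81.1691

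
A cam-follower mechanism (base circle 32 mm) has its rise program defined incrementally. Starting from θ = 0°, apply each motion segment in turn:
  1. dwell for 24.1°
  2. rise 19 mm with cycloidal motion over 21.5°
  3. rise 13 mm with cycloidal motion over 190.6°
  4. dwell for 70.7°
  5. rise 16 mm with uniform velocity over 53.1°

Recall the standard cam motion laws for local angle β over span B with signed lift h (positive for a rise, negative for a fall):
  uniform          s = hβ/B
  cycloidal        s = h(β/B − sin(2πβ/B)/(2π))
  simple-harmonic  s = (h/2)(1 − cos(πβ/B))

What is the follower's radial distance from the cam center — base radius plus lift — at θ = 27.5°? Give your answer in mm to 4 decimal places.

seg 1 [0°–24.1°] dwell: s stays 0.0000
seg 2 [24.1°–45.6°] cycloidal, h=19: θ=27.5° here. β=3.4, B=21.5. 19·(0.1581 − sin(2π·0.1581)/(2π)) = 0.4706 → s = 0.4706
radial distance = base radius + s = 32 + 0.4706 = 32.4706

32.4706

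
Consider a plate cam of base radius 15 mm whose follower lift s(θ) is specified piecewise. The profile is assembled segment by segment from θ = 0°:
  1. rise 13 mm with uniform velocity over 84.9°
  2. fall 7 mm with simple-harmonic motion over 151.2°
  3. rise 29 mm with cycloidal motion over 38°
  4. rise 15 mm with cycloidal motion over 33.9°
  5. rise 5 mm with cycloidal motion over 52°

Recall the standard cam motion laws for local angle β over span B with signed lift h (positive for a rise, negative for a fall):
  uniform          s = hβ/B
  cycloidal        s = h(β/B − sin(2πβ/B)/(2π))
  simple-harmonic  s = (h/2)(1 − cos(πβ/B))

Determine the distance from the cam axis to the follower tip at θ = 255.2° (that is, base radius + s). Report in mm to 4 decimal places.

seg 1 [0°–84.9°] uniform, h=13: full span → s += 13 → s = 13.0000
seg 2 [84.9°–236.1°] simple-harmonic, h=-7: full span → s += -7 → s = 6.0000
seg 3 [236.1°–274.1°] cycloidal, h=29: θ=255.2° here. β=19.1, B=38. 29·(0.5026 − sin(2π·0.5026)/(2π)) = 14.6526 → s = 20.6526
radial distance = base radius + s = 15 + 20.6526 = 35.6526

35.6526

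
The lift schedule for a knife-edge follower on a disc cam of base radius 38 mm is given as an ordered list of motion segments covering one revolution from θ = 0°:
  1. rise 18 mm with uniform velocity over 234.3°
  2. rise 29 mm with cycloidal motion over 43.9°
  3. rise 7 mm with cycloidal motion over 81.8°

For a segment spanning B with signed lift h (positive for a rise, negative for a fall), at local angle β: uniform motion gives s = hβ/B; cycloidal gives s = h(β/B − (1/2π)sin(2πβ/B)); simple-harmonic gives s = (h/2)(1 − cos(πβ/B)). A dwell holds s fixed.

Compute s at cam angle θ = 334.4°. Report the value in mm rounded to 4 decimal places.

seg 1 [0°–234.3°] uniform, h=18: full span → s += 18 → s = 18.0000
seg 2 [234.3°–278.2°] cycloidal, h=29: full span → s += 29 → s = 47.0000
seg 3 [278.2°–360°] cycloidal, h=7: θ=334.4° here. β=56.2, B=81.8. 7·(0.6870 − sin(2π·0.6870)/(2π)) = 5.8373 → s = 52.8373

52.8373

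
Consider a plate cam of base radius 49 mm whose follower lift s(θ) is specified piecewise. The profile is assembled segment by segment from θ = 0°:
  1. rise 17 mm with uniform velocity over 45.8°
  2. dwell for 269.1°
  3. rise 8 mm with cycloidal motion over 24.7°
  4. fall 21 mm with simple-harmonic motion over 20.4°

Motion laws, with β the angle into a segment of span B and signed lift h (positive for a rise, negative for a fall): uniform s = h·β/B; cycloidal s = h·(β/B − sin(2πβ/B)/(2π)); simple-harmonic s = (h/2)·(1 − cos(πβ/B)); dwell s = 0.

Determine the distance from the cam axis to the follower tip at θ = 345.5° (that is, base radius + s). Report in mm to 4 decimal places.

seg 1 [0°–45.8°] uniform, h=17: full span → s += 17 → s = 17.0000
seg 2 [45.8°–314.9°] dwell: s stays 17.0000
seg 3 [314.9°–339.6°] cycloidal, h=8: full span → s += 8 → s = 25.0000
seg 4 [339.6°–360°] simple-harmonic, h=-21: θ=345.5° here. β=5.9, B=20.4. -21/2·(1 − cos(π·0.2892)) = -4.0441 → s = 20.9559
radial distance = base radius + s = 49 + 20.9559 = 69.9559

69.9559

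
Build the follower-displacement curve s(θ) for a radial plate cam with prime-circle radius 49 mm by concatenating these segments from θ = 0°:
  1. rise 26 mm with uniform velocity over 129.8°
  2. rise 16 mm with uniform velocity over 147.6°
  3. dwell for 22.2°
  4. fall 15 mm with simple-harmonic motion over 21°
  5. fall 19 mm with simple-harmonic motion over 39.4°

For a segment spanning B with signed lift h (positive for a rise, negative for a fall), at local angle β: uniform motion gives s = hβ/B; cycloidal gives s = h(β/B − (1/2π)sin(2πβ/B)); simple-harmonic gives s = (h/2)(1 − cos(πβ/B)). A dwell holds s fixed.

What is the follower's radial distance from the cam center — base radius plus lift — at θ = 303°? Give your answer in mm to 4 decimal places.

seg 1 [0°–129.8°] uniform, h=26: full span → s += 26 → s = 26.0000
seg 2 [129.8°–277.4°] uniform, h=16: full span → s += 16 → s = 42.0000
seg 3 [277.4°–299.6°] dwell: s stays 42.0000
seg 4 [299.6°–320.6°] simple-harmonic, h=-15: θ=303° here. β=3.4, B=21. -15/2·(1 − cos(π·0.1619)) = -0.9494 → s = 41.0506
radial distance = base radius + s = 49 + 41.0506 = 90.0506

90.0506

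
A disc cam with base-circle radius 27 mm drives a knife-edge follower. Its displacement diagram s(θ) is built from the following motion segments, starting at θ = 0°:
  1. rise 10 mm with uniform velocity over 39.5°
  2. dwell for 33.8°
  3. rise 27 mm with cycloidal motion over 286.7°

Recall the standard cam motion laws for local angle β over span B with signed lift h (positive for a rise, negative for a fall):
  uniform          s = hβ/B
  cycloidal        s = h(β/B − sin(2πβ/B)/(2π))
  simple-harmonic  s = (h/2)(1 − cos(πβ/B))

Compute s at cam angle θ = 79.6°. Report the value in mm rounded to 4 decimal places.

seg 1 [0°–39.5°] uniform, h=10: full span → s += 10 → s = 10.0000
seg 2 [39.5°–73.3°] dwell: s stays 10.0000
seg 3 [73.3°–360°] cycloidal, h=27: θ=79.6° here. β=6.3, B=286.7. 27·(0.0220 − sin(2π·0.0220)/(2π)) = 0.0019 → s = 10.0019

10.0019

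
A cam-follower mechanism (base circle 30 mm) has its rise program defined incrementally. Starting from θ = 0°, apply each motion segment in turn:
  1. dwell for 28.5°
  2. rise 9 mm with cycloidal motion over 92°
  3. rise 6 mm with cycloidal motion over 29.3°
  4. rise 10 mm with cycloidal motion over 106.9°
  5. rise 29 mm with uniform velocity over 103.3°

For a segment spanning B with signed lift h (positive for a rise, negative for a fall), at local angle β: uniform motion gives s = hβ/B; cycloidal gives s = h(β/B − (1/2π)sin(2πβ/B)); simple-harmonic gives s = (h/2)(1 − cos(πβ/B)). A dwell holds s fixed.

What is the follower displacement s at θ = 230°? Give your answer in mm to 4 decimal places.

seg 1 [0°–28.5°] dwell: s stays 0.0000
seg 2 [28.5°–120.5°] cycloidal, h=9: full span → s += 9 → s = 9.0000
seg 3 [120.5°–149.8°] cycloidal, h=6: full span → s += 6 → s = 15.0000
seg 4 [149.8°–256.7°] cycloidal, h=10: θ=230° here. β=80.2, B=106.9. 10·(0.7502 − sin(2π·0.7502)/(2π)) = 9.0939 → s = 24.0939

24.0939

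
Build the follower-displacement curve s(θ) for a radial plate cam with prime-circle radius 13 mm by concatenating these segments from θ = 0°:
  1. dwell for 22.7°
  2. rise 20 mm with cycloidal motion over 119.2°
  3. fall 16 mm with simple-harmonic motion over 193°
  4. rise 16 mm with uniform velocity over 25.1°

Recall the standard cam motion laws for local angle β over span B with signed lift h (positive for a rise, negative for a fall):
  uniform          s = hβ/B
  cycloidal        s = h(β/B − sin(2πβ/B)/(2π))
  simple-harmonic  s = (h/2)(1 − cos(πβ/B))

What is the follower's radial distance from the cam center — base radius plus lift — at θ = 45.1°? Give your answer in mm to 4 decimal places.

seg 1 [0°–22.7°] dwell: s stays 0.0000
seg 2 [22.7°–141.9°] cycloidal, h=20: θ=45.1° here. β=22.4, B=119.2. 20·(0.1879 − sin(2π·0.1879)/(2π)) = 0.8144 → s = 0.8144
radial distance = base radius + s = 13 + 0.8144 = 13.8144

13.8144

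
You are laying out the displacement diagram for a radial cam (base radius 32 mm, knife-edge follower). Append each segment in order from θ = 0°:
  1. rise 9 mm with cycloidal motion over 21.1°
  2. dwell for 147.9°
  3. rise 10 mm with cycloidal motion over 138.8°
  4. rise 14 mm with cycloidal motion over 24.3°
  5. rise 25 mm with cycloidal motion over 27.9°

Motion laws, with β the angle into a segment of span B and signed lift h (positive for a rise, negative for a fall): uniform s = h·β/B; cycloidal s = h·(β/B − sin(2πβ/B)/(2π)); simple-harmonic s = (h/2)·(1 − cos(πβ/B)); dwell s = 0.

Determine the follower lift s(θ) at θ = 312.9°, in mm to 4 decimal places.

seg 1 [0°–21.1°] cycloidal, h=9: full span → s += 9 → s = 9.0000
seg 2 [21.1°–169°] dwell: s stays 9.0000
seg 3 [169°–307.8°] cycloidal, h=10: full span → s += 10 → s = 19.0000
seg 4 [307.8°–332.1°] cycloidal, h=14: θ=312.9° here. β=5.1, B=24.3. 14·(0.2099 − sin(2π·0.2099)/(2π)) = 0.7805 → s = 19.7805

19.7805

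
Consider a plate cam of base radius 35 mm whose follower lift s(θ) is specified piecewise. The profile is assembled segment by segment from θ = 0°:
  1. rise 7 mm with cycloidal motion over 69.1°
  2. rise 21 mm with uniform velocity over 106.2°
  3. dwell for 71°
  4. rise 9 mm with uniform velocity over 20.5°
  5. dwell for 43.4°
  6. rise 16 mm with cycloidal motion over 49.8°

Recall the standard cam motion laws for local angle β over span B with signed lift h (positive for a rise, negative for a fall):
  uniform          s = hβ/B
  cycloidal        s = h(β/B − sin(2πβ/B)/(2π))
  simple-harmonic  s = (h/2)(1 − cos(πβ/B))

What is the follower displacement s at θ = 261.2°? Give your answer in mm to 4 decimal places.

seg 1 [0°–69.1°] cycloidal, h=7: full span → s += 7 → s = 7.0000
seg 2 [69.1°–175.3°] uniform, h=21: full span → s += 21 → s = 28.0000
seg 3 [175.3°–246.3°] dwell: s stays 28.0000
seg 4 [246.3°–266.8°] uniform, h=9: θ=261.2° here. β=14.9, B=20.5. 9·14.9/20.5 = 6.5415 → s = 34.5415

34.5415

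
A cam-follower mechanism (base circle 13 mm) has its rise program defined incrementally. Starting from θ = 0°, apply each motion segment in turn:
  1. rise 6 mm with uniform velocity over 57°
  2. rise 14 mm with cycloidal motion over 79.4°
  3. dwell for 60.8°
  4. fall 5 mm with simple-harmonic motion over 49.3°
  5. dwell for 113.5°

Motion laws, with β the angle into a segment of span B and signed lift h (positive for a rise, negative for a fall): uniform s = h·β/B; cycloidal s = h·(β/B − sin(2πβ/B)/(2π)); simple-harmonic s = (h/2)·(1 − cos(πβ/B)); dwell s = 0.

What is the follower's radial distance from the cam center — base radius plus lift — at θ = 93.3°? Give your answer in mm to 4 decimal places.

seg 1 [0°–57°] uniform, h=6: full span → s += 6 → s = 6.0000
seg 2 [57°–136.4°] cycloidal, h=14: θ=93.3° here. β=36.3, B=79.4. 14·(0.4572 − sin(2π·0.4572)/(2π)) = 5.8082 → s = 11.8082
radial distance = base radius + s = 13 + 11.8082 = 24.8082

24.8082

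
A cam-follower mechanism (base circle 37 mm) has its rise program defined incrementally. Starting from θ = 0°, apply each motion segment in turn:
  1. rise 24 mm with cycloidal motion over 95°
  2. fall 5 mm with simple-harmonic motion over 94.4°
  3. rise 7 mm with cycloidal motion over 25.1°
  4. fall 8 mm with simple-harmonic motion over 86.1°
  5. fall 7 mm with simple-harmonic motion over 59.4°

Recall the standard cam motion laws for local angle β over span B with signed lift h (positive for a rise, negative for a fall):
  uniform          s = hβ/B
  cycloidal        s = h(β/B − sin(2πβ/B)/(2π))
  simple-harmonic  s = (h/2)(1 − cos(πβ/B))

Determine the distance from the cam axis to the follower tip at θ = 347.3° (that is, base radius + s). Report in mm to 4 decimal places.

seg 1 [0°–95°] cycloidal, h=24: full span → s += 24 → s = 24.0000
seg 2 [95°–189.4°] simple-harmonic, h=-5: full span → s += -5 → s = 19.0000
seg 3 [189.4°–214.5°] cycloidal, h=7: full span → s += 7 → s = 26.0000
seg 4 [214.5°–300.6°] simple-harmonic, h=-8: full span → s += -8 → s = 18.0000
seg 5 [300.6°–360°] simple-harmonic, h=-7: θ=347.3° here. β=46.7, B=59.4. -7/2·(1 − cos(π·0.7862)) = -6.2397 → s = 11.7603
radial distance = base radius + s = 37 + 11.7603 = 48.7603

48.7603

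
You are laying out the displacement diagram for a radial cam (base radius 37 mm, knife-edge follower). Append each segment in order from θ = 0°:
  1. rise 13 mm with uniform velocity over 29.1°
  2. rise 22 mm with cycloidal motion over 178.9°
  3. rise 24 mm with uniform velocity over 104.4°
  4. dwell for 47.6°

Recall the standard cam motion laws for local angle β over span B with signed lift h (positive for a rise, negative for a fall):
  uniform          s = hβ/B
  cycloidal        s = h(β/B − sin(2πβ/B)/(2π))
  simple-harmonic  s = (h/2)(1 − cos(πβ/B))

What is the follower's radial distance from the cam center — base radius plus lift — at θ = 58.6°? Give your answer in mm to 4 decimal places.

seg 1 [0°–29.1°] uniform, h=13: full span → s += 13 → s = 13.0000
seg 2 [29.1°–208°] cycloidal, h=22: θ=58.6° here. β=29.5, B=178.9. 22·(0.1649 − sin(2π·0.1649)/(2π)) = 0.6151 → s = 13.6151
radial distance = base radius + s = 37 + 13.6151 = 50.6151

50.6151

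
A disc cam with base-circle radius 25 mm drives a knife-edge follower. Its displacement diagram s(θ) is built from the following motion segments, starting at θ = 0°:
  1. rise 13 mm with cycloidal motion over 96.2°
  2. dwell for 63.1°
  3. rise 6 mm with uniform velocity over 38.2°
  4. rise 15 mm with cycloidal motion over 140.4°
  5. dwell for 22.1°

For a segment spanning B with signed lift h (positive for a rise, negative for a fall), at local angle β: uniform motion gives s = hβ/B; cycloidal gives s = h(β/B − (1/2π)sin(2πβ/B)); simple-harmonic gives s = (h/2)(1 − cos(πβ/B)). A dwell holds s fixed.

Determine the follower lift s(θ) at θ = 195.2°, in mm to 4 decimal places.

seg 1 [0°–96.2°] cycloidal, h=13: full span → s += 13 → s = 13.0000
seg 2 [96.2°–159.3°] dwell: s stays 13.0000
seg 3 [159.3°–197.5°] uniform, h=6: θ=195.2° here. β=35.9, B=38.2. 6·35.9/38.2 = 5.6387 → s = 18.6387

18.6387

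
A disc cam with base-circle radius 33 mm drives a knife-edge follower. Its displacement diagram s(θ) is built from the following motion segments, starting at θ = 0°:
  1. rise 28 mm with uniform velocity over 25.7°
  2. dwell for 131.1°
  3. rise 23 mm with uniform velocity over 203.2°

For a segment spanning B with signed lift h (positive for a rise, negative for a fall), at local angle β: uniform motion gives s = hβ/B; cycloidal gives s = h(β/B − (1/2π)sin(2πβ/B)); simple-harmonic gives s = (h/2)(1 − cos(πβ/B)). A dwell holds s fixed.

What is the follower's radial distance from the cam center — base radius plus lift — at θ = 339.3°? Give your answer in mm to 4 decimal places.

seg 1 [0°–25.7°] uniform, h=28: full span → s += 28 → s = 28.0000
seg 2 [25.7°–156.8°] dwell: s stays 28.0000
seg 3 [156.8°–360°] uniform, h=23: θ=339.3° here. β=182.5, B=203.2. 23·182.5/203.2 = 20.6570 → s = 48.6570
radial distance = base radius + s = 33 + 48.6570 = 81.6570

81.6570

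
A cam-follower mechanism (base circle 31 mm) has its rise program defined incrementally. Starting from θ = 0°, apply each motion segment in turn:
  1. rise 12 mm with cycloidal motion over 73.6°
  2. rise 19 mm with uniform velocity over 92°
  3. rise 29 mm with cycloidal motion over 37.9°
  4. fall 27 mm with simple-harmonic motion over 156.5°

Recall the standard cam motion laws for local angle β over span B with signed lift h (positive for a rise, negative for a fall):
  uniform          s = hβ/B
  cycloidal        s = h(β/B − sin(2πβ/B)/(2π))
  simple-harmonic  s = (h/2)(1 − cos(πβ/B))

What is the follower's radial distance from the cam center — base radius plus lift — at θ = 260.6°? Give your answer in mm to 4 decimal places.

seg 1 [0°–73.6°] cycloidal, h=12: full span → s += 12 → s = 12.0000
seg 2 [73.6°–165.6°] uniform, h=19: full span → s += 19 → s = 31.0000
seg 3 [165.6°–203.5°] cycloidal, h=29: full span → s += 29 → s = 60.0000
seg 4 [203.5°–360°] simple-harmonic, h=-27: θ=260.6° here. β=57.1, B=156.5. -27/2·(1 − cos(π·0.3649)) = -7.9390 → s = 52.0610
radial distance = base radius + s = 31 + 52.0610 = 83.0610

83.0610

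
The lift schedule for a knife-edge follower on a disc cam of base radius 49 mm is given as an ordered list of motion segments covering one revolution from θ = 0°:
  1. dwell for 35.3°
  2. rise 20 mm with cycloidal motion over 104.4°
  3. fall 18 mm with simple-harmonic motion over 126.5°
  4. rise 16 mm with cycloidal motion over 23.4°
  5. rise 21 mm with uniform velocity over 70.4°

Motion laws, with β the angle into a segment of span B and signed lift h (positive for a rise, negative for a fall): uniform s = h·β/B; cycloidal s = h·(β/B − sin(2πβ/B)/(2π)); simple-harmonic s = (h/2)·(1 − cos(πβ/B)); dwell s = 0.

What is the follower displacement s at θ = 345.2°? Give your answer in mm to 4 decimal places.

seg 1 [0°–35.3°] dwell: s stays 0.0000
seg 2 [35.3°–139.7°] cycloidal, h=20: full span → s += 20 → s = 20.0000
seg 3 [139.7°–266.2°] simple-harmonic, h=-18: full span → s += -18 → s = 2.0000
seg 4 [266.2°–289.6°] cycloidal, h=16: full span → s += 16 → s = 18.0000
seg 5 [289.6°–360°] uniform, h=21: θ=345.2° here. β=55.6, B=70.4. 21·55.6/70.4 = 16.5852 → s = 34.5852

34.5852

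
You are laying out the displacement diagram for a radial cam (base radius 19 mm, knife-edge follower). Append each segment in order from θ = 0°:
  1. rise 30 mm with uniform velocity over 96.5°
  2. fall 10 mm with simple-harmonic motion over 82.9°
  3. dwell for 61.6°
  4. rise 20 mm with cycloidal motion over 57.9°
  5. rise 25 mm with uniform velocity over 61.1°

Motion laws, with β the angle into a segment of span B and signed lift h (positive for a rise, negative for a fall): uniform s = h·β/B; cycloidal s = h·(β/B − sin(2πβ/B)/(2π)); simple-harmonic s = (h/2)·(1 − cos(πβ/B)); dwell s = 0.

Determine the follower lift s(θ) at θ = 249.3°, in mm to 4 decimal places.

seg 1 [0°–96.5°] uniform, h=30: full span → s += 30 → s = 30.0000
seg 2 [96.5°–179.4°] simple-harmonic, h=-10: full span → s += -10 → s = 20.0000
seg 3 [179.4°–241°] dwell: s stays 20.0000
seg 4 [241°–298.9°] cycloidal, h=20: θ=249.3° here. β=8.3, B=57.9. 20·(0.1434 − sin(2π·0.1434)/(2π)) = 0.3722 → s = 20.3722

20.3722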